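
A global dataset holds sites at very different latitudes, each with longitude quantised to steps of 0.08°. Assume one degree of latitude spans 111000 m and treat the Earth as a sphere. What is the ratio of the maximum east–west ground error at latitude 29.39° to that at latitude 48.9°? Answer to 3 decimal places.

1.325

With a 0.08° grid the true value lies within half a step, ±0.08°/2 = ±0.04°, of the stored one.
At 29.39°: 0.04° × 111000 × cos 29.39° = 0.04 × 111000 × 0.8713 ≈ 3868.6 m.
At 48.9°: 0.04° × 111000 × cos 48.9° = 0.04 × 111000 × 0.6574 ≈ 2918.7 m.
Ratio: 3868.6 / 2918.7 = cos 29.39° / cos 48.9° ≈ 1.3254.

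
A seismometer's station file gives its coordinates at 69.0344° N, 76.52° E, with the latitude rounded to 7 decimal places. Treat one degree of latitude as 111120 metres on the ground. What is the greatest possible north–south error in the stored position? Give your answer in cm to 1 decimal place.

Rounding to 7 decimal places leaves the latitude within ±5e-08° of the true value.
So the N–S error is at most 5e-08 × 111120 = 0.005556 m.
That is 0.005556 m = 0.5556 cm.

0.6 cm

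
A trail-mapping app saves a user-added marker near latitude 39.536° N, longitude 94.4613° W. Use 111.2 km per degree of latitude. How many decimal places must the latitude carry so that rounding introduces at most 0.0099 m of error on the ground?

One degree of latitude covers 111200 m.
Rounding to N decimal places gives at most 0.5 × 10⁻ᴺ degrees of error, i.e. 0.5 × 10⁻ᴺ × 111200 m.
Need 0.5 × 111200 × 10⁻ᴺ ≤ 0.0099 → 10⁻ᴺ ≤ 1.781e-07, so N ≥ 6.75.
N = 6 would give 0.0556 m (too coarse); N = 7 gives 0.00556 m ≤ 0.0099 m.

7 decimal places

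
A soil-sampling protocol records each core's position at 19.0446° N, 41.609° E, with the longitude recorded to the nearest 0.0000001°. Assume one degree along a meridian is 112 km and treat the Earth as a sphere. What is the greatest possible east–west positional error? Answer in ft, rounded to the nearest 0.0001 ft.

0.0174 ft

Rounding to 7 decimal places leaves the longitude within ±5e-08° of the true value.
Parallels shrink by cos φ, so at 19.0446° a degree of longitude is 112000 × 0.9453 ≈ 105870 m.
Maximum E–W displacement: 5e-08 × 105870 = 0.00529348 m.
Converting: 0.00529348 m × 3.2808 ft/m ≈ 0.017367 ft.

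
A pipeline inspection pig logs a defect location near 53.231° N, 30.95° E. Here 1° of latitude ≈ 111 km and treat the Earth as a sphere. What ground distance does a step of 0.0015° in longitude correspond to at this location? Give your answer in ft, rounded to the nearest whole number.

327 ft

One degree of longitude here spans 111000 × cos 53.231° = 111000 × 0.5986 ≈ 66443.5 m; 0.0015° of that is 99.6653 m.
In feet: 99.6653 m ÷ 0.3048 ≈ 326.99 ft.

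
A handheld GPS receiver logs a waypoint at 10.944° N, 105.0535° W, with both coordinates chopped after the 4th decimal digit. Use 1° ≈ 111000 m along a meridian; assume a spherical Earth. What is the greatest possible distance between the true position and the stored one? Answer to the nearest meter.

16 meters

Truncating at 4 decimal places can drop up to a full unit in the last place, so each coordinate may be off by as much as 0.0001°.
Latitude error → 0.0001 × 111000 = 11.1 m along the meridian.
E–W at 10.944°: 0.0001° × 111000 × cos 10.944° = 0.0001 × 111000 × 0.9818 ≈ 10.8981 m.
Combining orthogonally: (11.1² + 10.8981²)^½ ≈ 15.5557 m.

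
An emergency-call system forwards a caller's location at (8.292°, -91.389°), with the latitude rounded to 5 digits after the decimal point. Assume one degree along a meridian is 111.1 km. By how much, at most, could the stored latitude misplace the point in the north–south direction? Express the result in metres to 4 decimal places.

Rounding to 5 decimal places leaves the latitude within ±5e-06° of the true value.
North–south distance: 5e-06° × 111100 m/° = 0.5555 m.

0.5555 metres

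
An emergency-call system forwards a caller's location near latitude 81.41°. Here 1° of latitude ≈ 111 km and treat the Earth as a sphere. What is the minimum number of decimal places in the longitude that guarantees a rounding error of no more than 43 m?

3 decimal places

At 81.41° one degree of longitude covers 111000 × cos 81.41° ≈ 111000 × 0.1494 ≈ 16579.3 m.
With N decimal places the half-ulp bound is 0.5·10⁻ᴺ°, or 0.5·10⁻ᴺ × 16579.3 m on the ground.
Need 0.5 × 16579.3 × 10⁻ᴺ ≤ 43 → 10⁻ᴺ ≤ 5.187e-03, so N ≥ 2.29.
N = 2 would give 82.9 m (too coarse); N = 3 gives 8.29 m ≤ 43 m.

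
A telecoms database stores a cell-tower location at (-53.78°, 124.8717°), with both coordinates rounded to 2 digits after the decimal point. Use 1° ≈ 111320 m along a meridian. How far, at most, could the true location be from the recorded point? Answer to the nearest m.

647 m

Rounding to 2 decimal places leaves each coordinate within ±0.005° of the true value.
North–south component: 0.005° × 111320 = 556.6 m.
East–west component at 53.78°: 0.005° × 111320 × cos 53.78° ≈ 0.005 × 65777.6 ≈ 328.888 m.
Combining orthogonally: (556.6² + 328.888²)^½ ≈ 646.507 m.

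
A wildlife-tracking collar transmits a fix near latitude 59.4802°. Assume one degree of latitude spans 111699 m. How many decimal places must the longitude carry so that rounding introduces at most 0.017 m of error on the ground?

At 59.4802° one degree of longitude covers 111699 × cos 59.4802° ≈ 111699 × 0.5078 ≈ 56724.8 m.
N decimal places → at most half a unit in the last place, 0.5 × 10⁻ᴺ° = 56724.8/2 × 10⁻ᴺ m.
Need 0.5 × 56724.8 × 10⁻ᴺ ≤ 0.017 → 10⁻ᴺ ≤ 5.994e-07, so N ≥ 6.22.
N = 6 would give 0.0284 m (too coarse); N = 7 gives 0.00284 m ≤ 0.017 m.

7 decimal places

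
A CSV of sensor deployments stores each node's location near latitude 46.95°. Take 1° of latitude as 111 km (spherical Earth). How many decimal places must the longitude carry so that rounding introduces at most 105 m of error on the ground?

At 46.95° one degree of longitude covers 111000 × cos 46.95° ≈ 111000 × 0.6826 ≈ 75772.6 m.
N decimal places → at most half a unit in the last place, 0.5 × 10⁻ᴺ° = 75772.6/2 × 10⁻ᴺ m.
Need 0.5 × 75772.6 × 10⁻ᴺ ≤ 105 → 10⁻ᴺ ≤ 2.771e-03, so N ≥ 2.56.
So 3 decimal places suffice (37.9 m); 2 would allow up to 379 m.

3 decimal places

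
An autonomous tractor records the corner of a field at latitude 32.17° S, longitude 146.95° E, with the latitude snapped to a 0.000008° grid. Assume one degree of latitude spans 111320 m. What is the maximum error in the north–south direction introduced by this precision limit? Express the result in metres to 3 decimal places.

With a 0.000008° grid the true value lies within half a step, ±0.000008°/2 = ±4e-06°, of the stored one.
North–south distance: 4e-06° × 111320 m/° = 0.44528 m.

0.445 metres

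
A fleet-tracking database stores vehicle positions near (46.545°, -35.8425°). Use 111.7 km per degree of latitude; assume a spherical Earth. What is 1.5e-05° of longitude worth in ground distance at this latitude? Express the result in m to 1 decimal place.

One degree of longitude here spans 111700 × cos 46.545° = 111700 × 0.6878 ≈ 76825.5 m; 1.5e-05° of that is 1.15238 m.

1.2 m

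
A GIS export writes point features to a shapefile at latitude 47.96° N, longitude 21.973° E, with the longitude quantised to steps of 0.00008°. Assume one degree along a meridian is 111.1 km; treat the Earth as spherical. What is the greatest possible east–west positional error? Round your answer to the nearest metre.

With a 0.00008° grid the true value lies within half a step, ±0.00008°/2 = ±4e-05°, of the stored one.
Parallels shrink by cos φ, so at 47.96° a degree of longitude is 111100 × 0.6696 ≈ 74398 m.
Maximum E–W displacement: 4e-05 × 74398 = 2.97592 m.

3 metres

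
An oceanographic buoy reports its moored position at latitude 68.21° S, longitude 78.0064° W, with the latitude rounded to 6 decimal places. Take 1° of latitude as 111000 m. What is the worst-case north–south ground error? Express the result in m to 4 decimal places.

0.0555 m

Rounding to 6 decimal places leaves the latitude within ±5e-07° of the true value.
North–south distance: 5e-07° × 111000 m/° = 0.0555 m.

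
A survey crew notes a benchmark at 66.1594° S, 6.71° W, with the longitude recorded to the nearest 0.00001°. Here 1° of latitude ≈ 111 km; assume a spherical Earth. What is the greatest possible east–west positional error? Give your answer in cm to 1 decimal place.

Rounding to 5 decimal places leaves the longitude within ±5e-06° of the true value.
Parallels shrink by cos φ, so at 66.1594° a degree of longitude is 111000 × 0.4042 ≈ 44865.5 m.
Maximum E–W displacement: 5e-06 × 44865.5 = 0.224327 m.
That is 0.224327 m = 22.433 cm.

22.4 cm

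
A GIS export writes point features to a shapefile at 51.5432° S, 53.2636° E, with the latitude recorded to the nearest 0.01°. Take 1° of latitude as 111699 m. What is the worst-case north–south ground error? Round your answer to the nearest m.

558 m

Rounding to 2 decimal places leaves the latitude within ±0.005° of the true value.
Along the meridian that is 0.005° × 111699 m/° = 558.495 m.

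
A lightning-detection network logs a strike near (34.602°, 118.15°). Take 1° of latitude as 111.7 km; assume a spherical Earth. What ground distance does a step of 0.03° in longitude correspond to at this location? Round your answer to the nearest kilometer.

At 34.602° a degree of longitude is 111700 × cos 34.602° ≈ 91942.1 m, so 0.03° corresponds to 2758.26 m.
That is 2758.26 m = 2.7583 km.

3 kilometers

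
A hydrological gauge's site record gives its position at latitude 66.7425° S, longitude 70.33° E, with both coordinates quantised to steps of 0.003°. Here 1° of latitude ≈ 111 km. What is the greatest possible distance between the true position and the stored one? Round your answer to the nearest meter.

179 meters

With a 0.003° grid the true value lies within half a step, ±0.003°/2 = ±0.0015°, of the stored one.
N–S: 0.0015° × 111000 m/° = 166.5 m.
Longitude error → 0.0015 × 111000 × cos 66.7425° = 0.0015 × 111000 × 0.3949 ≈ 65.7449 m.
Combining orthogonally: (166.5² + 65.7449²)^½ ≈ 179.01 m.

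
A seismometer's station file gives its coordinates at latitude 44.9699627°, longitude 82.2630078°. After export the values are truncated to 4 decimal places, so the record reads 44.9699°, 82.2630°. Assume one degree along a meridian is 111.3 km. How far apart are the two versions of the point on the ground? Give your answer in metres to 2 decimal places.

The latitude changed by +0.0000627° and the longitude by +0.0000078°.
N–S: 0.0000627° × 111300 m/° = 6.97851 m.
E–W at 44.9699°: 0.0000078° × 111300 × cos 44.9699° = 0.0000078 × 111300 × 0.7075 ≈ 0.61419 m.
Combined displacement = (6.97851² + 0.61419²)^½ ≈ 7.00549 m.

7.01 metres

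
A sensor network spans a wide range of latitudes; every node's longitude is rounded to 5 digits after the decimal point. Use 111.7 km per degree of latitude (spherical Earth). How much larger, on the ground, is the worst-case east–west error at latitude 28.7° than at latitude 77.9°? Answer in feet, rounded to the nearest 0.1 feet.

Rounding to 5 decimal places leaves the longitude within ±5e-06° of the true value.
Error at 28.7° = 5e-06° × 111700 × cos 28.7° ≈ 0.5585 × 0.8771 = 0.48989 m.
At 77.9°: 5e-06° × 111700 × cos 77.9° = 5e-06 × 111700 × 0.2096 ≈ 0.11707 m.
Difference: 0.48989 − 0.11707 = 0.37281 m.
Converting: 0.372814 m × 3.2808 ft/m ≈ 1.2231 ft.

1.2 feet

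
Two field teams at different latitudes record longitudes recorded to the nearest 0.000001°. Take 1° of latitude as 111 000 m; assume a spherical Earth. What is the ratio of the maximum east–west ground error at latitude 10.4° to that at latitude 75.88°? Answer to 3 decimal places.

4.032

Rounding to 6 decimal places leaves the longitude within ±5e-07° of the true value.
At 10.4°: 5e-07° × 111000 × cos 10.4° = 5e-07 × 111000 × 0.9836 ≈ 0.054588 m.
Error at 75.88° = 5e-07° × 111000 × cos 75.88° ≈ 0.0555 × 0.2440 = 0.013539 m.
The ratio reduces to cos 10.4° / cos 75.88° = 0.9836/0.2440 ≈ 4.0318.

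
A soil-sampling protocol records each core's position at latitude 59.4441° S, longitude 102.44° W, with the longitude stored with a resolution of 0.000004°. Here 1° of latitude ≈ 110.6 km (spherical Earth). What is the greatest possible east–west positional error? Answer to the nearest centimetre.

With a 0.000004° grid the true value lies within half a step, ±0.000004°/2 = ±2e-06°, of the stored one.
One degree of longitude at 59.4441° is 110600 × cos 59.4441° ≈ 110600 × 0.5084 = 56226.7 m.
So at most 2e-06° × 56226.7 ≈ 0.112453 m east–west.
That is 0.112453 m = 11.245 cm.

11 centimetres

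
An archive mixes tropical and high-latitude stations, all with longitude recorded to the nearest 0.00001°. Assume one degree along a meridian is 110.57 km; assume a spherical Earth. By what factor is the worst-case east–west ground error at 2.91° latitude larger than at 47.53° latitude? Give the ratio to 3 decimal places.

Rounding to 5 decimal places leaves the longitude within ±5e-06° of the true value.
Error at 2.91° = 5e-06° × 110570 × cos 2.91° ≈ 0.55285 × 0.9987 = 0.55214 m.
Error at 47.53° = 5e-06° × 110570 × cos 47.53° ≈ 0.55285 × 0.6752 = 0.37329 m.
The ratio reduces to cos 2.91° / cos 47.53° = 0.9987/0.6752 ≈ 1.4791.

1.479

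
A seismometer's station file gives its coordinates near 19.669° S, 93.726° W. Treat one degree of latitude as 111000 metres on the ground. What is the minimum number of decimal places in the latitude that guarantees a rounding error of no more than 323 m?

One degree of latitude covers 111000 m.
With N decimal places the half-ulp bound is 0.5·10⁻ᴺ°, or 0.5·10⁻ᴺ × 111000 m on the ground.
Setting 55500 × 10⁻ᴺ ≤ 323 gives 10ᴺ ≥ 171.8, i.e. N ≥ 2.24.
So 3 decimal places suffice (55.5 m); 2 would allow up to 555 m.

3 decimal places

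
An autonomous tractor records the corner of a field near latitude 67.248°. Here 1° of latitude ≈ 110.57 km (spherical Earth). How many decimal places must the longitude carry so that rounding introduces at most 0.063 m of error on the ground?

6 decimal places

At 67.248° one degree of longitude covers 110570 × cos 67.248° ≈ 110570 × 0.3867 ≈ 42762.2 m.
N decimal places → at most half a unit in the last place, 0.5 × 10⁻ᴺ° = 42762.2/2 × 10⁻ᴺ m.
Setting 21381.1 × 10⁻ᴺ ≤ 0.063 gives 10ᴺ ≥ 3.394e+05, i.e. N ≥ 5.53.
N = 5 would give 0.214 m (too coarse); N = 6 gives 0.0214 m ≤ 0.063 m.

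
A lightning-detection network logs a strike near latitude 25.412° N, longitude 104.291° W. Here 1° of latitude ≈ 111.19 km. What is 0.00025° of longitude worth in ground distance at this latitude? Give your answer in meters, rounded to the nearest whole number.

25 meters

One degree of longitude here spans 111190 × cos 25.412° = 111190 × 0.9032 ≈ 100432 m; 0.00025° of that is 25.108 m.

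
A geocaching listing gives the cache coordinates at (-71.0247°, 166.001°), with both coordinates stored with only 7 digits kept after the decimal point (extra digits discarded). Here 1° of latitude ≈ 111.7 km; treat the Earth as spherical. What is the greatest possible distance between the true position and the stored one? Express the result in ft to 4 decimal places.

Truncating at 7 decimal places can drop up to a full unit in the last place, so each coordinate may be off by as much as 1e-07°.
N–S: 1e-07° × 111700 m/° = 0.01117 m.
E–W at 71.0247°: 1e-07° × 111700 × cos 71.0247° = 1e-07 × 111700 × 0.3252 ≈ 0.00363204 m.
The two errors are perpendicular, so the maximum displacement is √(0.01117² + 0.00363204²) ≈ 0.0117457 m.
Converting: 0.0117457 m × 3.2808 ft/m ≈ 0.038536 ft.

0.0385 ft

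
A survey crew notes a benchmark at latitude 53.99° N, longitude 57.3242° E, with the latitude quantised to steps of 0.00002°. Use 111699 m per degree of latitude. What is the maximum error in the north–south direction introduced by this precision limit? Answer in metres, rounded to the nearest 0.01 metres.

With a 0.00002° grid the true value lies within half a step, ±0.00002°/2 = ±1e-05°, of the stored one.
Along the meridian that is 1e-05° × 111699 m/° = 1.11699 m.

1.12 metres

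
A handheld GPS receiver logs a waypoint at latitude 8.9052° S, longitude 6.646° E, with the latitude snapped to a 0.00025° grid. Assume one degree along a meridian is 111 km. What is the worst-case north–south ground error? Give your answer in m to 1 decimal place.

With a 0.00025° grid the true value lies within half a step, ±0.00025°/2 = ±0.000125°, of the stored one.
Along the meridian that is 0.000125° × 111000 m/° = 13.875 m.

13.9 m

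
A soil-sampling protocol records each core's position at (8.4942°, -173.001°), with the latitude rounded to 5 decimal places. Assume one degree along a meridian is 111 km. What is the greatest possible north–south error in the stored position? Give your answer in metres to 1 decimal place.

0.6 metres

Rounding to 5 decimal places leaves the latitude within ±5e-06° of the true value.
So the N–S error is at most 5e-06 × 111000 = 0.555 m.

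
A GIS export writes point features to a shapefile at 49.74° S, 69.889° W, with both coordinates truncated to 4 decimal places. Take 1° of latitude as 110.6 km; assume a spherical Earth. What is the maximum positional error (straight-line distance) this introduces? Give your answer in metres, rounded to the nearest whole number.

Truncating at 4 decimal places can drop up to a full unit in the last place, so each coordinate may be off by as much as 0.0001°.
North–south component: 0.0001° × 110600 = 11.06 m.
Longitude error → 0.0001 × 110600 × cos 49.74° = 0.0001 × 110600 × 0.6463 ≈ 7.1476 m.
Worst case both components are at the extreme and orthogonal: √(11.06² + 7.1476²) ≈ 13.1686 m.

13 metres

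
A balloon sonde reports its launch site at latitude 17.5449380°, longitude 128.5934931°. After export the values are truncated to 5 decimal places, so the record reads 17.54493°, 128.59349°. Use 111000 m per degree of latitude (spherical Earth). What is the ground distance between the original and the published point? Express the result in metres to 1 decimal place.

0.9 metres

Δlat = 17.5449380 − 17.54493 = +0.0000080°; Δlon = 128.5934931 − 128.59349 = +0.0000031°.
N–S: 0.0000080° × 111000 m/° = 0.888 m.
East–west at this latitude: 0.0000031° × 111000 × cos 17.5449° ≈ 0.0000031 × 105836 = 0.328093 m.
Distance: √(0.888² + 0.328093²) ≈ 0.946673 m.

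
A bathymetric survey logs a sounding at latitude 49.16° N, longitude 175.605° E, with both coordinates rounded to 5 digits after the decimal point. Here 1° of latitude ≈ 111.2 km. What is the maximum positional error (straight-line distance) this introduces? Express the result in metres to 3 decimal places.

Rounding to 5 decimal places leaves each coordinate within ±5e-06° of the true value.
Latitude error → 5e-06 × 111200 = 0.556 m along the meridian.
East–west component at 49.16°: 5e-06° × 111200 × cos 49.16° ≈ 5e-06 × 72719.1 ≈ 0.363596 m.
The two errors are perpendicular, so the maximum displacement is √(0.556² + 0.363596²) ≈ 0.664333 m.

0.664 metres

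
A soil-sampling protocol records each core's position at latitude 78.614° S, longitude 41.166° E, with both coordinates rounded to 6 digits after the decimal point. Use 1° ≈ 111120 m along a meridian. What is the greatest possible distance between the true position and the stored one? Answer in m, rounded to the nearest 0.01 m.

0.06 m

Rounding to 6 decimal places leaves each coordinate within ±5e-07° of the true value.
N–S: 5e-07° × 111120 m/° = 0.05556 m.
East–west component at 78.614°: 5e-07° × 111120 × cos 78.614° ≈ 5e-07 × 21937.1 ≈ 0.0109685 m.
The two errors are perpendicular, so the maximum displacement is √(0.05556² + 0.0109685²) ≈ 0.0566323 m.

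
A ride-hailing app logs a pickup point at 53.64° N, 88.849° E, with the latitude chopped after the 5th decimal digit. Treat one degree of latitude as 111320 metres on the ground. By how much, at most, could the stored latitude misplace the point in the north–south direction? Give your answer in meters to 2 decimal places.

Truncating at 5 decimal places can drop up to a full unit in the last place, so the latitude may be off by as much as 1e-05°.
So the N–S error is at most 1e-05 × 111320 = 1.1132 m.

1.11 meters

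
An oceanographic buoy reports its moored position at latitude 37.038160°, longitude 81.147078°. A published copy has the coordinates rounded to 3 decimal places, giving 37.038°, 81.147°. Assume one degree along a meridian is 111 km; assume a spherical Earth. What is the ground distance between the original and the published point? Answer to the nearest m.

19 m

The latitude changed by +0.000160° and the longitude by +0.000078°.
North–south shift: 0.000160 × 111000 = 17.76 m.
East–west at this latitude: 0.000078° × 111000 × cos 37.038° ≈ 0.000078 × 88604.2 = 6.91113 m.
Distance: √(17.76² + 6.91113²) ≈ 19.0573 m.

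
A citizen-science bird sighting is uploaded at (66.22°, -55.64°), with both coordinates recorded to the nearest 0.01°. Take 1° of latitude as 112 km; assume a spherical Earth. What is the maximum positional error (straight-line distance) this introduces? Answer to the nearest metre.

Rounding to 2 decimal places leaves each coordinate within ±0.005° of the true value.
N–S: 0.005° × 112000 m/° = 560 m.
Longitude error → 0.005 × 112000 × cos 66.22° = 0.005 × 112000 × 0.4032 ≈ 225.806 m.
Combining orthogonally: (560² + 225.806²)^½ ≈ 603.812 m.

604 metres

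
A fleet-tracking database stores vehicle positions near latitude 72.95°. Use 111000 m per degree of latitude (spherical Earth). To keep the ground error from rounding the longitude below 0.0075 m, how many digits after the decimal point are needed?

At 72.95° one degree of longitude covers 111000 × cos 72.95° ≈ 111000 × 0.2932 ≈ 32545.9 m.
Rounding to N decimal places gives at most 0.5 × 10⁻ᴺ degrees of error, i.e. 0.5 × 10⁻ᴺ × 32545.9 m.
Need 0.5 × 32545.9 × 10⁻ᴺ ≤ 0.0075 → 10⁻ᴺ ≤ 4.609e-07, so N ≥ 6.34.
At 6 places the error can reach 0.0163 m, but 7 places keeps it to 0.00163 m.

7 decimal places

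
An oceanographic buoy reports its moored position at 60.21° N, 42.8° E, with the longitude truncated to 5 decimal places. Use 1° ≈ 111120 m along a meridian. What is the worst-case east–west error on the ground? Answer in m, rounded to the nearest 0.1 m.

Truncating at 5 decimal places can drop up to a full unit in the last place, so the longitude may be off by as much as 1e-05°.
At latitude 60.21° a degree of longitude spans 111120 m × cos 60.21° = 111120 × 0.4968 ≈ 55206.9 m.
So at most 1e-05° × 55206.9 ≈ 0.552069 m east–west.

0.6 m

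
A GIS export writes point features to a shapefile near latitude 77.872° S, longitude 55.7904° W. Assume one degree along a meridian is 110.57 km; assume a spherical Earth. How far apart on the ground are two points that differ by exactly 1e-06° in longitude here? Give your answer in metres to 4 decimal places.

At 77.872° a degree of longitude is 110570 × cos 77.872° ≈ 23230.4 m, so 1e-06° corresponds to 0.0232304 m.

0.0232 metres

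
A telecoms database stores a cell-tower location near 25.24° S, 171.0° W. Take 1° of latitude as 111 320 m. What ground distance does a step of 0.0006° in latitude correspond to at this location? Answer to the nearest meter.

67 meters

0.0006° × 111320 m/° = 66.792 m.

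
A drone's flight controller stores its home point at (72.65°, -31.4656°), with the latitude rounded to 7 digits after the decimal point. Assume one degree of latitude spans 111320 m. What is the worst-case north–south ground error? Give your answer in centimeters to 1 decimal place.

Rounding to 7 decimal places leaves the latitude within ±5e-08° of the true value.
So the N–S error is at most 5e-08 × 111320 = 0.005566 m.
That is 0.005566 m = 0.5566 cm.

0.6 centimeters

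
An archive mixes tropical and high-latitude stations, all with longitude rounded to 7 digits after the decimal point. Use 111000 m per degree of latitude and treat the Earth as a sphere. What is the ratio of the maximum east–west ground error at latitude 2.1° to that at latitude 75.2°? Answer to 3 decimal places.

3.912

Rounding to 7 decimal places leaves the longitude within ±5e-08° of the true value.
At 2.1°: 5e-08° × 111000 × cos 2.1° = 5e-08 × 111000 × 0.9993 ≈ 0.0055463 m.
At 75.2°: 5e-08° × 111000 × cos 75.2° = 5e-08 × 111000 × 0.2554 ≈ 0.0014177 m.
Ratio: 0.0055463 / 0.0014177 = cos 2.1° / cos 75.2° ≈ 3.9121.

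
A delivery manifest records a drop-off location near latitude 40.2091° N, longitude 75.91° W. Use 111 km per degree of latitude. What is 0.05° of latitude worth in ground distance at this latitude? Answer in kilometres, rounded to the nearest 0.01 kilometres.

5.55 kilometres

Along a meridian 0.05° is 0.05 × 111000 = 5550 m.
That is 5550 m = 5.55 km.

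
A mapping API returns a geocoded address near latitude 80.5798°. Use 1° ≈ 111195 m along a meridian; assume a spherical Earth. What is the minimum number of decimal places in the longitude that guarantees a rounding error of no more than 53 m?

3 decimal places

At 80.5798° one degree of longitude covers 111195 × cos 80.5798° ≈ 111195 × 0.1637 ≈ 18199.7 m.
Rounding to N decimal places gives at most 0.5 × 10⁻ᴺ degrees of error, i.e. 0.5 × 10⁻ᴺ × 18199.7 m.
Need 0.5 × 18199.7 × 10⁻ᴺ ≤ 53 → 10⁻ᴺ ≤ 5.824e-03, so N ≥ 2.23.
At 2 places the error can reach 91 m, but 3 places keeps it to 9.1 m.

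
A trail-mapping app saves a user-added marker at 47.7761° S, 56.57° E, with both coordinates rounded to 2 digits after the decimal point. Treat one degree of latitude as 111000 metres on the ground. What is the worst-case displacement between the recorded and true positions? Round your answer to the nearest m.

Rounding to 2 decimal places leaves each coordinate within ±0.005° of the true value.
N–S: 0.005° × 111000 m/° = 555 m.
Longitude error → 0.005 × 111000 × cos 47.7761° = 0.005 × 111000 × 0.6720 ≈ 372.976 m.
Combining orthogonally: (555² + 372.976²)^½ ≈ 668.683 m.

669 m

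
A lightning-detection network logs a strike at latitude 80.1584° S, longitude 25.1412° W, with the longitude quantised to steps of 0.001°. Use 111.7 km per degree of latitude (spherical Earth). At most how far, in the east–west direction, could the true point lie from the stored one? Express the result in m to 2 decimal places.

9.55 m

With a 0.001° grid the true value lies within half a step, ±0.001°/2 = ±0.0005°, of the stored one.
One degree of longitude at 80.1584° is 111700 × cos 80.1584° ≈ 111700 × 0.1709 = 19092.3 m.
So at most 0.0005° × 19092.3 ≈ 9.54616 m east–west.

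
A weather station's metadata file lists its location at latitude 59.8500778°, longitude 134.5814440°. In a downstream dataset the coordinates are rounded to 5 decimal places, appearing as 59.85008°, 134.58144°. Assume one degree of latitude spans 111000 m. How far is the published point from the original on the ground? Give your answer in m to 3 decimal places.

The latitude changed by -0.0000022° and the longitude by +0.0000040°.
North–south shift: -0.0000022 × 111000 = -0.2442 m.
East–west at this latitude: 0.0000040° × 111000 × cos 59.8501° ≈ 0.0000040 × 55751.3 = 0.223005 m.
Distance: √(0.2442² + 0.223005²) ≈ 0.330704 m.

0.331 m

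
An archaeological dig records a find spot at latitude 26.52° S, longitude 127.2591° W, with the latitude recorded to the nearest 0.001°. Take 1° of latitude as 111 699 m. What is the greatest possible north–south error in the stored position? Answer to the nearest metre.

Rounding to 3 decimal places leaves the latitude within ±0.0005° of the true value.
So the N–S error is at most 0.0005 × 111699 = 55.8495 m.

56 metres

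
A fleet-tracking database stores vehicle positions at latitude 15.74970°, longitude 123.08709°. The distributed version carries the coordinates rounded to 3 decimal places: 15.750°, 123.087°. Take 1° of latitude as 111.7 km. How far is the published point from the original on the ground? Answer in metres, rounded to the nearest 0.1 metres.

34.9 metres

Δlat = 15.74970 − 15.750 = -0.00030°; Δlon = 123.08709 − 123.087 = +0.00009°.
N–S: -0.00030° × 111700 m/° = -33.51 m.
East–west at this latitude: 0.00009° × 111700 × cos 15.75° ≈ 0.00009 × 107506 = 9.67556 m.
Distance: √(33.51² + 9.67556²) ≈ 34.8789 m.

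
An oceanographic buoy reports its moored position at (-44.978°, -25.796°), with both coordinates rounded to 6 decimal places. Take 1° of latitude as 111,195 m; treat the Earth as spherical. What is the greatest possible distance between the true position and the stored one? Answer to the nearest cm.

Rounding to 6 decimal places leaves each coordinate within ±5e-07° of the true value.
N–S: 5e-07° × 111195 m/° = 0.0555975 m.
East–west component at 44.978°: 5e-07° × 111195 × cos 44.978° ≈ 5e-07 × 78656.9 ≈ 0.0393285 m.
Combining orthogonally: (0.0555975² + 0.0393285²)^½ ≈ 0.0681015 m.
That is 0.0681015 m = 6.8101 cm.

7 cm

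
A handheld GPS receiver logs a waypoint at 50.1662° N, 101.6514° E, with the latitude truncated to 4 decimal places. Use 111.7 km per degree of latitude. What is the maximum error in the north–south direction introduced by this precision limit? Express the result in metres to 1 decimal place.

Truncating at 4 decimal places can drop up to a full unit in the last place, so the latitude may be off by as much as 0.0001°.
Along the meridian that is 0.0001° × 111700 m/° = 11.17 m.

11.2 metres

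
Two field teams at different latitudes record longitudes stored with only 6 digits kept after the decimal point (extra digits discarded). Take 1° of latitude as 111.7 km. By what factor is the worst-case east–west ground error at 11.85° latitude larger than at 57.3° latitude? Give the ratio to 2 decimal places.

1.81

Truncating at 6 decimal places can drop up to a full unit in the last place, so the longitude may be off by as much as 1e-06°.
Error at 11.85° = 1e-06° × 111700 × cos 11.85° ≈ 0.1117 × 0.9787 = 0.10932 m.
At 57.3°: 1e-06° × 111700 × cos 57.3° = 1e-06 × 111700 × 0.5402 ≈ 0.060345 m.
The ratio reduces to cos 11.85° / cos 57.3° = 0.9787/0.5402 ≈ 1.8116.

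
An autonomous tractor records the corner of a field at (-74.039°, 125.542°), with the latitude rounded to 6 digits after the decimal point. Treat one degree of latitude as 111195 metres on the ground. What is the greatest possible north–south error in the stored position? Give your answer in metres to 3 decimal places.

0.056 metres

Rounding to 6 decimal places leaves the latitude within ±5e-07° of the true value.
So the N–S error is at most 5e-07 × 111195 = 0.0555975 m.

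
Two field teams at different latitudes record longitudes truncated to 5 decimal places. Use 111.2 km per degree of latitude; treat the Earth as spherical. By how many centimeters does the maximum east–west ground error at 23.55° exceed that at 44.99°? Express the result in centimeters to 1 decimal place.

23.3 centimeters

Truncating at 5 decimal places can drop up to a full unit in the last place, so the longitude may be off by as much as 1e-05°.
At 23.55°: 1e-05° × 111200 × cos 23.55° = 1e-05 × 111200 × 0.9167 ≈ 1.0194 m.
At 44.99°: 1e-05° × 111200 × cos 44.99° = 1e-05 × 111200 × 0.7072 ≈ 0.78644 m.
So the lower-latitude error exceeds the higher by 1.0194 − 0.78644 = 0.23294 m.
That is 0.232944 m = 23.294 cm.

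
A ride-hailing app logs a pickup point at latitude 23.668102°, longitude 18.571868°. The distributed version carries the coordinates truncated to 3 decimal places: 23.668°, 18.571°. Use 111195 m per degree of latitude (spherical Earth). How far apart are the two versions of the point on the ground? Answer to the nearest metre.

89 metres

Δlat = 23.668102 − 23.668 = +0.000102°; Δlon = 18.571868 − 18.571 = +0.000868°.
North–south shift: 0.000102 × 111195 = 11.3419 m.
E–W at 23.668°: 0.000868° × 111195 × cos 23.668° = 0.000868 × 111195 × 0.9159 ≈ 88.3989 m.
Distance: √(11.3419² + 88.3989²) ≈ 89.1235 m.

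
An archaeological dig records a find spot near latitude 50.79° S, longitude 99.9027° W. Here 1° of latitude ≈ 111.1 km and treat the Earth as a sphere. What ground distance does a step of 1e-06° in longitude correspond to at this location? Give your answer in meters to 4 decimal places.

At 50.79° a degree of longitude is 111100 × cos 50.79° ≈ 70233.5 m, so 1e-06° corresponds to 0.0702335 m.

0.0702 meters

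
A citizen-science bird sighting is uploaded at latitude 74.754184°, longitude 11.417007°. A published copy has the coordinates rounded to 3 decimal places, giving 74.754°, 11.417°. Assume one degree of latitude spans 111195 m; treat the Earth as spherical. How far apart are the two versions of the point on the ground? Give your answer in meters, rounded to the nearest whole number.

20 meters

Δlat = 74.754184 − 74.754 = +0.000184°; Δlon = 11.417007 − 11.417 = +0.000007°.
North–south shift: 0.000184 × 111195 = 20.4599 m.
East–west at this latitude: 0.000007° × 111195 × cos 74.754° ≈ 0.000007 × 29240.3 = 0.204682 m.
Combined displacement = (20.4599² + 0.204682²)^½ ≈ 20.4609 m.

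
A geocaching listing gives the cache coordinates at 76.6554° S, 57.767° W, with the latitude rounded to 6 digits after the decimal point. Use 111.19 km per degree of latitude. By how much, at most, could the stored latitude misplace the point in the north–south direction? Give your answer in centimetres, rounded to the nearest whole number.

6 centimetres

Rounding to 6 decimal places leaves the latitude within ±5e-07° of the true value.
So the N–S error is at most 5e-07 × 111190 = 0.055595 m.
That is 0.055595 m = 5.5595 cm.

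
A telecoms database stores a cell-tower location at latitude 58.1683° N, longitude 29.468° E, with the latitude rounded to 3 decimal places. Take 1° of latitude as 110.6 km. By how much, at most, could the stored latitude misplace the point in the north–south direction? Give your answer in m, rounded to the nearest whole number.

Rounding to 3 decimal places leaves the latitude within ±0.0005° of the true value.
North–south distance: 0.0005° × 110600 m/° = 55.3 m.

55 m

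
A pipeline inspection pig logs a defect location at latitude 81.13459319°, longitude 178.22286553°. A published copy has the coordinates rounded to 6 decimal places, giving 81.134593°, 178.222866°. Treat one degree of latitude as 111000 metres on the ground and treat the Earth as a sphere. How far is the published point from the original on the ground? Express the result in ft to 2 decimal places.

The latitude changed by +0.00000019° and the longitude by -0.00000047°.
N–S: 0.00000019° × 111000 m/° = 0.02109 m.
E–W at 81.1346°: -0.00000047° × 111000 × cos 81.1346° = -0.00000047 × 111000 × 0.1541 ≈ -0.00804012 m.
Hypotenuse of the two orthogonal shifts: √(0.02109² + 0.00804012²) = 0.0225706 m.
Converting: 0.0225706 m × 3.2808 ft/m ≈ 0.074051 ft.

0.07 ft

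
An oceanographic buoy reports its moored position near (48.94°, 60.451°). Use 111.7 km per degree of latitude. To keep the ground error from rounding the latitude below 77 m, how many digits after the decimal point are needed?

3 decimal places

One degree of latitude covers 111700 m.
Rounding to N decimal places gives at most 0.5 × 10⁻ᴺ degrees of error, i.e. 0.5 × 10⁻ᴺ × 111700 m.
Setting 55850 × 10⁻ᴺ ≤ 77 gives 10ᴺ ≥ 725.3, i.e. N ≥ 2.86.
So 3 decimal places suffice (55.9 m); 2 would allow up to 558 m.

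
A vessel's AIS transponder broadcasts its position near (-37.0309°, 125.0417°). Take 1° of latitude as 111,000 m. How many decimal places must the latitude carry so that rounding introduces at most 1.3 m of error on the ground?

5 decimal places

One degree of latitude covers 111000 m.
Rounding to N decimal places gives at most 0.5 × 10⁻ᴺ degrees of error, i.e. 0.5 × 10⁻ᴺ × 111000 m.
Need 0.5 × 111000 × 10⁻ᴺ ≤ 1.3 → 10⁻ᴺ ≤ 2.342e-05, so N ≥ 4.63.
At 4 places the error can reach 5.55 m, but 5 places keeps it to 0.555 m.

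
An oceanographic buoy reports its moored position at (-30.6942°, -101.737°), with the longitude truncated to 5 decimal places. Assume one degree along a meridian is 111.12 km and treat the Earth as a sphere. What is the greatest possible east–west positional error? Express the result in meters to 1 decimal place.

Truncating at 5 decimal places can drop up to a full unit in the last place, so the longitude may be off by as much as 1e-05°.
Parallels shrink by cos φ, so at 30.6942° a degree of longitude is 111120 × 0.8599 ≈ 95552.5 m.
So at most 1e-05° × 95552.5 ≈ 0.955525 m east–west.

1.0 meters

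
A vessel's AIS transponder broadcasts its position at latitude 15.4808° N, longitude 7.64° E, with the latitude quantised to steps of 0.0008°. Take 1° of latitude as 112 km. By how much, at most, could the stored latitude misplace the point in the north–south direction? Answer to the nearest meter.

With a 0.0008° grid the true value lies within half a step, ±0.0008°/2 = ±0.0004°, of the stored one.
So the N–S error is at most 0.0004 × 112000 = 44.8 m.

45 meters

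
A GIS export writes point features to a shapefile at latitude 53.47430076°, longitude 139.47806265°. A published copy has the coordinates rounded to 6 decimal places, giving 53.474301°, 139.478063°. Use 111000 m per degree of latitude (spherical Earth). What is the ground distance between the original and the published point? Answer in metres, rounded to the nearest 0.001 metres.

The latitude changed by -0.00000024° and the longitude by -0.00000035°.
N–S: -0.00000024° × 111000 m/° = -0.02664 m.
E–W at 53.4743°: -0.00000035° × 111000 × cos 53.4743° = -0.00000035 × 111000 × 0.5952 ≈ -0.0231229 m.
Distance: √(0.02664² + 0.0231229²) ≈ 0.0352754 m.

0.035 metres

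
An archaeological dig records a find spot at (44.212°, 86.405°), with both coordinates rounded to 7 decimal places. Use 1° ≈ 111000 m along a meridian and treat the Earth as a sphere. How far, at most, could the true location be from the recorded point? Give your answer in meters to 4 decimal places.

Rounding to 7 decimal places leaves each coordinate within ±5e-08° of the true value.
Latitude error → 5e-08 × 111000 = 0.00555 m along the meridian.
East–west component at 44.212°: 5e-08° × 111000 × cos 44.212° ≈ 5e-08 × 79560.9 ≈ 0.00397804 m.
Worst case both components are at the extreme and orthogonal: √(0.00555² + 0.00397804²) ≈ 0.00682842 m.

0.0068 meters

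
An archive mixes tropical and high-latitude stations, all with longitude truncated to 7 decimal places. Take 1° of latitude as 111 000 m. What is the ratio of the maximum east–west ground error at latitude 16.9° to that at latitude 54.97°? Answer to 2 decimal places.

1.67

Truncating at 7 decimal places can drop up to a full unit in the last place, so the longitude may be off by as much as 1e-07°.
Error at 16.9° = 1e-07° × 111000 × cos 16.9° ≈ 0.0111 × 0.9568 = 0.010621 m.
Error at 54.97° = 1e-07° × 111000 × cos 54.97° ≈ 0.0111 × 0.5740 = 0.0063715 m.
Ratio: 0.010621 / 0.0063715 = cos 16.9° / cos 54.97° ≈ 1.6669.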